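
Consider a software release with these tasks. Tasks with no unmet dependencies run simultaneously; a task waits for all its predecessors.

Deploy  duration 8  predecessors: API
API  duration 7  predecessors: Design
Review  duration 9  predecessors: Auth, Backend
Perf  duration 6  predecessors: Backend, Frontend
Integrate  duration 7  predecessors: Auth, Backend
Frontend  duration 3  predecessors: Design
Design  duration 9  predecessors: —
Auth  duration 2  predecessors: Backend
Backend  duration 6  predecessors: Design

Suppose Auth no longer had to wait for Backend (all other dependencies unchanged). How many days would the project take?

Before: longest chain Design→Backend→Auth→Review = 9+6+2+9 = 26, finish 26.
Without Backend→Auth, Auth's earliest start moves from 15 to 0.
New critical path: Design→Backend→Review = 9+6+9 = 24 ⇒ 24 days.

24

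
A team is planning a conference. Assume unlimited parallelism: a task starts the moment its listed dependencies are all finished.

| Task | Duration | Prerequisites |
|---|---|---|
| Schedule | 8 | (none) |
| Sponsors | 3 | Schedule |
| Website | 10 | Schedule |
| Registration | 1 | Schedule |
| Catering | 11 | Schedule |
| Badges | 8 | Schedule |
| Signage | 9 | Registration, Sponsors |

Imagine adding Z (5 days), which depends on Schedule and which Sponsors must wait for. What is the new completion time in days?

Originally the schedule takes 20 days.
With Z inserted, Sponsors now waits for max(Schedule, Z).
New critical path: Schedule→Z→Sponsors→Signage = 8+5+3+9 = 25 ⇒ 25 days.

25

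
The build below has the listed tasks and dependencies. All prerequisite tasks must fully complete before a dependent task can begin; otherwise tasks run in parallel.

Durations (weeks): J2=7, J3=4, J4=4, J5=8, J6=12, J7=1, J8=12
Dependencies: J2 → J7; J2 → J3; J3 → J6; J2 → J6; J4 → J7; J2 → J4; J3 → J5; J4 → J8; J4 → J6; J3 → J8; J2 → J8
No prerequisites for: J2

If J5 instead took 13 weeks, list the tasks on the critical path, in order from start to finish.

Actual critical path: J2→J3→J6 = 7+4+12 = 23 ⇒ 23 weeks.
The longest path through J5 is only 19 weeks, so J5 has float 4.
The binding chain switches to J2→J3→J5 = 7+4+13 = 24; finish 24 weeks.

J2, J3, J5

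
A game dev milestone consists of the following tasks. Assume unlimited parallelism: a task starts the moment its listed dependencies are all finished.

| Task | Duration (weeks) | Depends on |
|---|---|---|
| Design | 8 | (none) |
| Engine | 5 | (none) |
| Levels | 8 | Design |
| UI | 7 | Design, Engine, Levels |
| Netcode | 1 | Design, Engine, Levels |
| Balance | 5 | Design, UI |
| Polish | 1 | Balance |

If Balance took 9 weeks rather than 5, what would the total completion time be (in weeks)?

33

Baseline: Design→Levels→UI→Balance→Polish = 8+8+7+5+1 = 29 → 29 weeks.
Since Balance is critical, the +4 change carries straight to that chain (now 33 weeks).
That remains the longest chain; total 33 weeks.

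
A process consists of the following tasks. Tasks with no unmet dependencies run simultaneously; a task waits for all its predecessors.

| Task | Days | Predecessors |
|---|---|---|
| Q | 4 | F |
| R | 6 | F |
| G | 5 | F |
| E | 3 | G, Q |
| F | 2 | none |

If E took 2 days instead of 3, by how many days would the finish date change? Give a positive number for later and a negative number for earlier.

Actual critical path: F→G→E = 2+5+3 = 10 ⇒ 10 days.
E is on the critical path; changing it to 2 makes that path 9 days.
No other chain overtakes it, so the finish is 9 days.
Change in finish: 9 − 10 = -1 days.

-1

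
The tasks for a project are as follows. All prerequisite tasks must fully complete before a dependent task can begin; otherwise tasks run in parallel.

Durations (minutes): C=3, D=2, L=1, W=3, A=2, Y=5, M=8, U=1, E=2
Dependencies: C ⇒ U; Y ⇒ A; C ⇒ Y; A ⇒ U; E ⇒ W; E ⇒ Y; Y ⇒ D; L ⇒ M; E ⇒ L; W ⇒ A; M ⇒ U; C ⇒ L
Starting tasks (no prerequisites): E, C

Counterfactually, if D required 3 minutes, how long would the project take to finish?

As given, the longest chain is C→L→M→U = 3+1+8+1 = 13, so the finish is 13 minutes.
The longest path through D is only 10 minutes, so D has float 3.
The critical path is still C→L→M→U; finish is now 13 minutes.

13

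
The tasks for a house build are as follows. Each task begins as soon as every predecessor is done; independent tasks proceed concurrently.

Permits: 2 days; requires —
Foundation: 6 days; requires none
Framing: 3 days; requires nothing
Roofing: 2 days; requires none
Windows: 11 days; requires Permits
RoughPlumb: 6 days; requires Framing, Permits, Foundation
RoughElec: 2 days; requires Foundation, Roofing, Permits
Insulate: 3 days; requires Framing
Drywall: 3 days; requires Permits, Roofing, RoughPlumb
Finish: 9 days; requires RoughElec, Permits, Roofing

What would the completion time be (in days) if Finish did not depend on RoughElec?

With the dependency in place, Foundation→RoughElec→Finish = 6+2+9 = 17 sets the finish at 17 days.
Without RoughElec→Finish, Finish's earliest start moves from 8 to 2.
The longest chain is now Foundation→RoughPlumb→Drywall = 6+6+3 = 15, so the plan takes 15 days.

15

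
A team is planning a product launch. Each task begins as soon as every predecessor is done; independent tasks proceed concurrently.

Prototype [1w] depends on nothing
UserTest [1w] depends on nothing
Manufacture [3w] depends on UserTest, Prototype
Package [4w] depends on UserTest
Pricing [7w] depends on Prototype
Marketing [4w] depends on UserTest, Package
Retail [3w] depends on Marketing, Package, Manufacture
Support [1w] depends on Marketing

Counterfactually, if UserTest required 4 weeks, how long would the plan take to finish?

Baseline: UserTest→Package→Marketing→Retail = 1+4+4+3 = 12 → 12 weeks.
UserTest is on the critical path; changing it to 4 makes that path 15 weeks.
That remains the longest chain; total 15 weeks.

15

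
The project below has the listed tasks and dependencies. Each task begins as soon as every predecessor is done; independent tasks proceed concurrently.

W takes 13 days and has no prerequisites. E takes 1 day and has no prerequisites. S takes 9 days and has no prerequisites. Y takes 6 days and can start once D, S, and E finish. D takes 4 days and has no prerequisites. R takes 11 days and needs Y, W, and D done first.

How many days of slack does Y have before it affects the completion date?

0

Critical path: S→Y→R = 9+6+11 = 26, so the finish is 26 days.
Y finishes as early as 15 and must finish by 15.
Slack of Y = 9 − 9 = 0 days.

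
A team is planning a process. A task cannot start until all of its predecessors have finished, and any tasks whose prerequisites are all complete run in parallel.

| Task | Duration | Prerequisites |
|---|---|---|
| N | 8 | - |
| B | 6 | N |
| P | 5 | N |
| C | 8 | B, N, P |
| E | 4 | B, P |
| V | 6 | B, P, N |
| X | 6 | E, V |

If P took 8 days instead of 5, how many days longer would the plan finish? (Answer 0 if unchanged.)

The binding path is N→B→V→X = 8+6+6+6 = 26; finish at 26 days.
The longest path through P is only 25 days, so P has float 1.
New critical path: N→P→V→X = 8+8+6+6 = 28 ⇒ 28 days.
Change in finish: 28 − 26 = +2 days.

2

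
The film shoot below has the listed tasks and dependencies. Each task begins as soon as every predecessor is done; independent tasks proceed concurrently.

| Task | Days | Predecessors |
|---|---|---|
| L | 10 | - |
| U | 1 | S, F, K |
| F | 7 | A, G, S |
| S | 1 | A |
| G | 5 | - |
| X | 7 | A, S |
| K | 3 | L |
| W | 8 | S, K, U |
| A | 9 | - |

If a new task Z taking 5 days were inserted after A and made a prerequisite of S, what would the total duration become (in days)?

Originally the project takes 26 days.
With Z inserted, S now waits for max(A, Z).
New critical path: A→Z→S→F→U→W = 9+5+1+7+1+8 = 31 ⇒ 31 days.

31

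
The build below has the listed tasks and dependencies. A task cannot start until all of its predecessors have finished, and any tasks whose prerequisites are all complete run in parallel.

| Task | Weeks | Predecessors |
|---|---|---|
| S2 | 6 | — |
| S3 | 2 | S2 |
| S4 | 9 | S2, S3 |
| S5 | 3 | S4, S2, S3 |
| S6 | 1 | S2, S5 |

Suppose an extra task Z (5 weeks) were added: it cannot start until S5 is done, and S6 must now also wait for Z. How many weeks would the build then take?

Originally the build takes 21 weeks.
With Z inserted, S6 now waits for max(S2, S5, Z).
New critical path: S2→S3→S4→S5→Z→S6 = 6+2+9+3+5+1 = 26 ⇒ 26 weeks.

26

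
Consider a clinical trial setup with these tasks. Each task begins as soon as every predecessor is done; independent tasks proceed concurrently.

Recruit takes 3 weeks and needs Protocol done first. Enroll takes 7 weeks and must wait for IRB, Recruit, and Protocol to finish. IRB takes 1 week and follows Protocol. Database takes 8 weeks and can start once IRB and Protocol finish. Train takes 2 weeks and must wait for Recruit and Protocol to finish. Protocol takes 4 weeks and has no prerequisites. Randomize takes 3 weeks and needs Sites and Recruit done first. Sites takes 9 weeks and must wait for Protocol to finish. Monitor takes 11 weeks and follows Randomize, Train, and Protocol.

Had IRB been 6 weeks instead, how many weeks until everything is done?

27

Baseline: Protocol→Sites→Randomize→Monitor = 4+9+3+11 = 27 → 27 weeks.
The longest path through IRB is only 13 weeks, so IRB has float 14.
The critical path is still Protocol→Sites→Randomize→Monitor; finish is now 27 weeks.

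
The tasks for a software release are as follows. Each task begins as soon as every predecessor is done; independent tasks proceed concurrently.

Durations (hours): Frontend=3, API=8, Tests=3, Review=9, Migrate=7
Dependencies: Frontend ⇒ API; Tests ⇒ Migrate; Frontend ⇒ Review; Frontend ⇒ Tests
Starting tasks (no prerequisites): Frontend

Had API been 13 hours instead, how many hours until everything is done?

16

Actual critical path: Frontend→Tests→Migrate = 3+3+7 = 13 ⇒ 13 hours.
API is off the critical path — its longest chain is 11 hours, giving 2 of slack.
Now Frontend→API = 3+13 = 16 is longest, so the finish becomes 16 hours.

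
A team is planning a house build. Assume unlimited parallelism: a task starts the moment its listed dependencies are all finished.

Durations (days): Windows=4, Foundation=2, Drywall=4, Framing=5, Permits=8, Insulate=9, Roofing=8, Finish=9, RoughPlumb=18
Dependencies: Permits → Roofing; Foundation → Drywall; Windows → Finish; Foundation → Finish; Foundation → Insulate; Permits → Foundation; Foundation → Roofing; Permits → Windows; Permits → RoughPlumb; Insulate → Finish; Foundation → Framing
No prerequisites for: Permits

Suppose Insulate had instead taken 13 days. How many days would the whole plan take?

32

As given, the longest chain is Permits→Foundation→Insulate→Finish = 8+2+9+9 = 28, so the finish is 28 days.
Insulate is on the critical path; changing it to 13 makes that path 32 days.
That remains the longest chain; total 32 days.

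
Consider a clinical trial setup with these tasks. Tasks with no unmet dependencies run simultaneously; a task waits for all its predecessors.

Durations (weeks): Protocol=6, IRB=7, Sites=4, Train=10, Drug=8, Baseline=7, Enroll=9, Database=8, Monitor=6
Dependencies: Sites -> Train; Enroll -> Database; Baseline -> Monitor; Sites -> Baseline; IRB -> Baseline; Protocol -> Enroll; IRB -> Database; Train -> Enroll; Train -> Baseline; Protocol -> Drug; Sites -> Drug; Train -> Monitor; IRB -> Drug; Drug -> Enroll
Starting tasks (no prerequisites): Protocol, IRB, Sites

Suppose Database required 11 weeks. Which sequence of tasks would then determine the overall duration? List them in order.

Baseline: IRB→Drug→Enroll→Database = 7+8+9+8 = 32 → 32 weeks.
Database is on the critical path; changing it to 11 makes that path 35 weeks.
No other chain overtakes it, so the finish is 35 weeks.

IRB, Drug, Enroll, Database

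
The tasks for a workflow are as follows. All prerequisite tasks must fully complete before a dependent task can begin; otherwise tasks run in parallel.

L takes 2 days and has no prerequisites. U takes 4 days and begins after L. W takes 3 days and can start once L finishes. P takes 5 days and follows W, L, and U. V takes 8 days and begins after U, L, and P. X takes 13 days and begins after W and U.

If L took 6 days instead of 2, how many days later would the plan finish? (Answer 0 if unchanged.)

Actual critical path: L→U→P→V = 2+4+5+8 = 19 ⇒ 19 days.
L lies on that path, so at 6 days the path becomes 23 days.
No other chain overtakes it, so the finish is 23 days.
Change in finish: 23 − 19 = +4 days.

4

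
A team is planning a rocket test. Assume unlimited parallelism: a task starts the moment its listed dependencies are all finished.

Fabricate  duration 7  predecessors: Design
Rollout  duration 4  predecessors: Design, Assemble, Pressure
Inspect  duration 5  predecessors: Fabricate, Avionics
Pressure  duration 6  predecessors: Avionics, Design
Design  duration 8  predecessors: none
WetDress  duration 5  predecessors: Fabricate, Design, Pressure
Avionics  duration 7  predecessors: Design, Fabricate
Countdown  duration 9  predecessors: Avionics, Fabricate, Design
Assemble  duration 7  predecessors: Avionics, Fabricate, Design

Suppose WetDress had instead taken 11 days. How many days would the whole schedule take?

39

Baseline: Design→Fabricate→Avionics→Pressure→WetDress = 8+7+7+6+5 = 33 → 33 days.
WetDress is on the critical path; changing it to 11 makes that path 39 days.
That remains the longest chain; total 39 days.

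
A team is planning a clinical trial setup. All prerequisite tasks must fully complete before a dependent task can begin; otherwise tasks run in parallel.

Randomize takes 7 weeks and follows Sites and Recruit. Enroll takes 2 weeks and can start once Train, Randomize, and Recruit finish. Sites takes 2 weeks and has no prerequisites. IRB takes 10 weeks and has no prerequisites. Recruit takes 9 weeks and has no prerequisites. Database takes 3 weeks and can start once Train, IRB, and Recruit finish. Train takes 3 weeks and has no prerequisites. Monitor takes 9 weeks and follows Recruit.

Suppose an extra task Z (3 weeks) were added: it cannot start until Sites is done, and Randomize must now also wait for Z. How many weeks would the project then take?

18

Originally the project takes 18 weeks.
With Z inserted, Randomize now waits for max(Sites, Recruit, Z).
New critical path: Recruit→Randomize→Enroll = 9+7+2 = 18 ⇒ 18 weeks.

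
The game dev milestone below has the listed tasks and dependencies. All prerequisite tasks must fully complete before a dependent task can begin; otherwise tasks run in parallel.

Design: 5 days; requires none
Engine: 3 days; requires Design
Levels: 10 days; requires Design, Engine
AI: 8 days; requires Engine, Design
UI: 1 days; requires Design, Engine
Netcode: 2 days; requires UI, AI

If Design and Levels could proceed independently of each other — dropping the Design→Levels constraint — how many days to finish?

Original critical path: Design→Engine→Levels = 5+3+10 = 18 ⇒ 18 days.
Dropping Design→Levels doesn't change Levels's earliest start (8); another predecessor still binds.
After: Design→Engine→Levels = 5+3+10 = 18 → 18 days.

18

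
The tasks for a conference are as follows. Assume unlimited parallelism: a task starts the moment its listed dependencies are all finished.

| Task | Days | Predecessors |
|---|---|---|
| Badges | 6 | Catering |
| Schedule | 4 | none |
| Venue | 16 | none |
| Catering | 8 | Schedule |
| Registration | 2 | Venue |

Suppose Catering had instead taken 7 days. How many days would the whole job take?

18

Actual critical path: Schedule→Catering→Badges = 4+8+6 = 18 ⇒ 18 days.
Catering is on the critical path; changing it to 7 makes that path 17 days.
New critical path: Venue→Registration = 16+2 = 18 ⇒ 18 days.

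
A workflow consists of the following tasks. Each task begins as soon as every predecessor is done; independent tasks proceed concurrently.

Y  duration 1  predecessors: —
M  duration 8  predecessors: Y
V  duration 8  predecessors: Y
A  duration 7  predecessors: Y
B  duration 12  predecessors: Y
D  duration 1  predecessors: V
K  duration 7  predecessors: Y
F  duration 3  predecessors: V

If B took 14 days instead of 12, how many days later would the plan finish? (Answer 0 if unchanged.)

The binding path is Y→B = 1+12 = 13; finish at 13 days.
B is on the critical path; changing it to 14 makes that path 15 days.
That remains the longest chain; total 15 days.
Change in finish: 15 − 13 = +2 days.

2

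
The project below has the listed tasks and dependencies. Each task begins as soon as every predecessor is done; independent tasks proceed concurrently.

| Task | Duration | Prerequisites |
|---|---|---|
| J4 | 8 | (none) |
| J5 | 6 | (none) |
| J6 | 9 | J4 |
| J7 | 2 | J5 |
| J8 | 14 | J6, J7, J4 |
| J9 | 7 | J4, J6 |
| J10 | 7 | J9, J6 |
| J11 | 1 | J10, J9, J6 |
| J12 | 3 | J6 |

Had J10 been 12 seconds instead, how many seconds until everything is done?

Baseline: J4→J6→J9→J10→J11 = 8+9+7+7+1 = 32 → 32 seconds.
J10 lies on that path, so at 12 seconds the path becomes 37 seconds.
That remains the longest chain; total 37 seconds.

37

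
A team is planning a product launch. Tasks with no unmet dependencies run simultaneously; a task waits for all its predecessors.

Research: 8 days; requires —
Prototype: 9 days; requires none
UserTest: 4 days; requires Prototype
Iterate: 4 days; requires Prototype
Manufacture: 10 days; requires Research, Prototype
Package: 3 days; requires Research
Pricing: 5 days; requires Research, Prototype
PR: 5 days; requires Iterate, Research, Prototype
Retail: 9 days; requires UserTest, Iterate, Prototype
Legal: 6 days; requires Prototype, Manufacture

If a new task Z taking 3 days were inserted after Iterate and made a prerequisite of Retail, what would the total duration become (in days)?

Originally the product launch takes 25 days.
With Z inserted, Retail now waits for max(UserTest, Iterate, Prototype, Z).
New critical path: Prototype→Iterate→Z→Retail = 9+4+3+9 = 25 ⇒ 25 days.

25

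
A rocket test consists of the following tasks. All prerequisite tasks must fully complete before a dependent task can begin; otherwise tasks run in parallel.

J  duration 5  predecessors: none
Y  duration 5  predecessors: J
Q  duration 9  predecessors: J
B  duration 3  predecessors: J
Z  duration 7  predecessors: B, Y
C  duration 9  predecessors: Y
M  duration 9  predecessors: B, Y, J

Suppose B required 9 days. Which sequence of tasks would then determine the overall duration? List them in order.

J, B, M

The binding path is J→Y→C = 5+5+9 = 19; finish at 19 days.
B has 2 days of float (longest path through it is 17).
New critical path: J→B→M = 5+9+9 = 23 ⇒ 23 days.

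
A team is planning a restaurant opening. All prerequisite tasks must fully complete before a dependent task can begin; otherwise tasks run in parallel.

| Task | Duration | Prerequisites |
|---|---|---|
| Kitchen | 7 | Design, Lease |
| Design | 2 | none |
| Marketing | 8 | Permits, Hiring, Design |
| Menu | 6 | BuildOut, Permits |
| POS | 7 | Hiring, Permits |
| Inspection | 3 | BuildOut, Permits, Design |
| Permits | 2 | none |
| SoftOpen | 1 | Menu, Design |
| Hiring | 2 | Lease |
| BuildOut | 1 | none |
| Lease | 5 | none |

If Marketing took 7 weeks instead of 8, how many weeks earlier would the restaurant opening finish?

1

The binding path is Lease→Hiring→Marketing = 5+2+8 = 15; finish at 15 weeks.
Since Marketing is critical, the -1 change carries straight to that chain (now 14 weeks).
New critical path: Lease→Hiring→POS = 5+2+7 = 14 ⇒ 14 weeks.
Change in finish: 14 − 15 = -1 weeks.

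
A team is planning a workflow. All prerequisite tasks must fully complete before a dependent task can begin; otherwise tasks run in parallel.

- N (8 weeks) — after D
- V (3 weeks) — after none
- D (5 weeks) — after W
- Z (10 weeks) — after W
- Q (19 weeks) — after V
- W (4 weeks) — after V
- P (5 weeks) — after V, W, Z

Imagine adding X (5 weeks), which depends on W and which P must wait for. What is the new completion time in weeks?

22

Originally the plan takes 22 weeks.
With X inserted, P now waits for max(V, W, Z, X).
New critical path: V→W→Z→P = 3+4+10+5 = 22 ⇒ 22 weeks.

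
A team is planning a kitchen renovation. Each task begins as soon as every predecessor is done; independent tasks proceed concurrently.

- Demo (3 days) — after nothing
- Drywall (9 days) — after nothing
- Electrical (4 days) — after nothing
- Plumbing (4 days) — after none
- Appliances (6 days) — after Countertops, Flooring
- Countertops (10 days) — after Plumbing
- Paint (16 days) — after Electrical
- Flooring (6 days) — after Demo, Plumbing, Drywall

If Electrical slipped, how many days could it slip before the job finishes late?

Drywall→Flooring→Appliances = 9+6+6 = 21 sets the makespan at 21 days.
The longest chain containing Electrical totals 20 days.
So Electrical can slip 5 − 4 = 1 day.

1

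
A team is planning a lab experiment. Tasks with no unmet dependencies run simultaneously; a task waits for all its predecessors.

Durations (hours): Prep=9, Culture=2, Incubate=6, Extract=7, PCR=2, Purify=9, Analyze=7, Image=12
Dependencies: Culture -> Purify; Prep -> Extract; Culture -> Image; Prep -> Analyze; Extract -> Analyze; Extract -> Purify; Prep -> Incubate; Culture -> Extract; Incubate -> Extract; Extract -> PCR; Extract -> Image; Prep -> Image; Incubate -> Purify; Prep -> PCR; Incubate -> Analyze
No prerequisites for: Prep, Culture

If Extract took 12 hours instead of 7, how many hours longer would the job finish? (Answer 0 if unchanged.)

Actual critical path: Prep→Incubate→Extract→Image = 9+6+7+12 = 34 ⇒ 34 hours.
Since Extract is critical, the +5 change carries straight to that chain (now 39 hours).
No other chain overtakes it, so the finish is 39 hours.
Change in finish: 39 − 34 = +5 hours.

5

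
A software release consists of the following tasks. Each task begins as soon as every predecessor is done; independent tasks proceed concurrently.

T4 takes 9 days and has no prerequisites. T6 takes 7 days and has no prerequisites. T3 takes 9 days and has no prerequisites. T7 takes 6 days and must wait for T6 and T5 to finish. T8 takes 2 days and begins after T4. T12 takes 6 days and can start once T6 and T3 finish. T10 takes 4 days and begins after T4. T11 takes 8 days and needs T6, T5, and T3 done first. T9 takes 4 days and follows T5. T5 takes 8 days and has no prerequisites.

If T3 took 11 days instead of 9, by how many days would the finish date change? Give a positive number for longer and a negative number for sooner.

2

Critical path before the change: T3→T11 = 9+8 = 17 giving 17 days.
T3 is on the critical path; changing it to 11 makes that path 19 days.
The critical path is still T3→T11; finish is now 19 days.
Change in finish: 19 − 17 = +2 days.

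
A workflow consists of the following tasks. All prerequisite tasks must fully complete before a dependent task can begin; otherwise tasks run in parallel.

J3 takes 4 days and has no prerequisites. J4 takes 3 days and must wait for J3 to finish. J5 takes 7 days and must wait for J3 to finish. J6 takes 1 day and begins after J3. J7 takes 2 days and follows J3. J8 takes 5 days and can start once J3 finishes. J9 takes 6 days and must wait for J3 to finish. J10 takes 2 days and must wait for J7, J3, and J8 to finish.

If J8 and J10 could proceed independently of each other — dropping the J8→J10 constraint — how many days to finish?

Before: longest chain J3→J5 = 4+7 = 11, finish 11.
Without J8→J10, J10's earliest start moves from 9 to 6.
After: J3→J5 = 4+7 = 11 → 11 days.

11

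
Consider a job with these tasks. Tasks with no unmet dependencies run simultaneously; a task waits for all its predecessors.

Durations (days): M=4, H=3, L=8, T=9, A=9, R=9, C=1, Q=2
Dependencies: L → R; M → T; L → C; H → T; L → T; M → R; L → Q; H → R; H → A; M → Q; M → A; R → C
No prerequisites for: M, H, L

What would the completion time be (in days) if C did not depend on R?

With the dependency in place, L→R→C = 8+9+1 = 18 sets the finish at 18 days.
Without R→C, C's earliest start moves from 17 to 8.
After: L→T = 8+9 = 17 → 17 days.

17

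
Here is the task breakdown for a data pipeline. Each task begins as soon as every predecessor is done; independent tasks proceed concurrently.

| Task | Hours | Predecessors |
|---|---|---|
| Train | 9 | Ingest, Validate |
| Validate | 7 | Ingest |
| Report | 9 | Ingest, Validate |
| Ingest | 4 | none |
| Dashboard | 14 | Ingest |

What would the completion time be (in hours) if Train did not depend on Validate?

With the dependency in place, Ingest→Validate→Train = 4+7+9 = 20 sets the finish at 20 hours.
Without Validate→Train, Train's earliest start moves from 11 to 4.
After: Ingest→Validate→Report = 4+7+9 = 20 → 20 hours.

20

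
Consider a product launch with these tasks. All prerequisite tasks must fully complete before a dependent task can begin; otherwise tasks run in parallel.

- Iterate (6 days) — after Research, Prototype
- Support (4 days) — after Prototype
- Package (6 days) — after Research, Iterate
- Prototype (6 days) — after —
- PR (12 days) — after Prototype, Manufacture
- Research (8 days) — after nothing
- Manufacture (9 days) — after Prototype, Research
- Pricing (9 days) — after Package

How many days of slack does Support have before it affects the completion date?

19

Critical path: Research→Iterate→Package→Pricing = 8+6+6+9 = 29, so the finish is 29 days.
Support finishes as early as 10 and must finish by 29.
Slack of Support = 25 − 6 = 19 days.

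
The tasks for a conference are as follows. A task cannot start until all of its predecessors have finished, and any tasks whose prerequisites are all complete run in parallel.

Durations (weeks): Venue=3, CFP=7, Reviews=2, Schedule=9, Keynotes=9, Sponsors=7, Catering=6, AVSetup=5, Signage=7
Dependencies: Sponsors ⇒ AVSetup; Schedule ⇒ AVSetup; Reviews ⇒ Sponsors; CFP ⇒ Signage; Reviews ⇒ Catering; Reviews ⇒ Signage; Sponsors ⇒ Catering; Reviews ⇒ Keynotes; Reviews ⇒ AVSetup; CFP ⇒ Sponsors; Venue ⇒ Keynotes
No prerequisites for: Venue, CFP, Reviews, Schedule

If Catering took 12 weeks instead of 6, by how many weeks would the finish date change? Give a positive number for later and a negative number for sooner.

Baseline: CFP→Sponsors→Catering = 7+7+6 = 20 → 20 weeks.
Catering is on the critical path; changing it to 12 makes that path 26 weeks.
No other chain overtakes it, so the finish is 26 weeks.
Change in finish: 26 − 20 = +6 weeks.

6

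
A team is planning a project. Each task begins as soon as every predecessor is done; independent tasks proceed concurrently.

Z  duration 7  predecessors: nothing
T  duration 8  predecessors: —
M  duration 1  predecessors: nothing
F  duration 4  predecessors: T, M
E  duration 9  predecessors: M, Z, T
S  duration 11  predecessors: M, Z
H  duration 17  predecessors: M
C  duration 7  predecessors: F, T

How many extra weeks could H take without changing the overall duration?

1

Critical path: T→F→C = 8+4+7 = 19, so the finish is 19 weeks.
The longest chain containing H totals 18 weeks.
So H can slip 19 − 18 = 1 week.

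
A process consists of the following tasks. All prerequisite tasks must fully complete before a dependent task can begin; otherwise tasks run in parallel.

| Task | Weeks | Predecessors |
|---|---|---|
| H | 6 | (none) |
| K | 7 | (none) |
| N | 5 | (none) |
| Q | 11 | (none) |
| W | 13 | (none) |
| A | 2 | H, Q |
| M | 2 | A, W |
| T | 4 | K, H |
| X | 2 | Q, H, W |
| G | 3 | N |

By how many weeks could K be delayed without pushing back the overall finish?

4

Critical path: Q→A→M = 11+2+2 = 15, so the finish is 15 weeks.
Longest path through K: 11 weeks (earliest finish 7, latest finish 11).
Float = 15 − 11 = 4.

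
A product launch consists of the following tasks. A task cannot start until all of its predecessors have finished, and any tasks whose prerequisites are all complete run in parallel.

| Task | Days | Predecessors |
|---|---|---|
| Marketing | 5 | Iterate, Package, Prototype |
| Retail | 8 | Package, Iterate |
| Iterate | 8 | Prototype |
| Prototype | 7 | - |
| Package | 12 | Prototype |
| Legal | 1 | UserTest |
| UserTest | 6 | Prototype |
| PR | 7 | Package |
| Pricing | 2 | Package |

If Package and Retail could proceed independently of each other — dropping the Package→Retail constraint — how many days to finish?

Original critical path: Prototype→Package→Retail = 7+12+8 = 27 ⇒ 27 days.
Without Package→Retail, Retail's earliest start moves from 19 to 15.
The longest chain is now Prototype→Package→PR = 7+12+7 = 26, so the product launch takes 26 days.

26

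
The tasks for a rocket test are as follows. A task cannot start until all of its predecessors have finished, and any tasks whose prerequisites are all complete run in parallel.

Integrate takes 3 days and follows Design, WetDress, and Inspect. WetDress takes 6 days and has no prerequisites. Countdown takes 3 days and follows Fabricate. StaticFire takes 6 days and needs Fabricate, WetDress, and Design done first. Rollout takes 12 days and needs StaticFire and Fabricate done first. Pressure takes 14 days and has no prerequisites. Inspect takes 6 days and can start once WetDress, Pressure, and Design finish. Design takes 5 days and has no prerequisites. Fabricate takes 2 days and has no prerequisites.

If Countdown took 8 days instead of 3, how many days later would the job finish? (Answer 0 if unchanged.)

As given, the longest chain is WetDress→StaticFire→Rollout = 6+6+12 = 24, so the finish is 24 days.
Countdown is off the critical path — its longest chain is 5 days, giving 19 of slack.
No other chain overtakes it, so the finish is 24 days.
Change in finish: 24 − 24 = +0 days.

0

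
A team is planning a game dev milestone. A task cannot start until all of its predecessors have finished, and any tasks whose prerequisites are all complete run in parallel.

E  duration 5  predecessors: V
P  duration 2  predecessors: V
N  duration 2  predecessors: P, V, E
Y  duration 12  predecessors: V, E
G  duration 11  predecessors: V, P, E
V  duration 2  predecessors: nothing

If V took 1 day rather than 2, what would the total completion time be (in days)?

18

Baseline: V→E→Y = 2+5+12 = 19 → 19 days.
V lies on that path, so at 1 day the path becomes 18 days.
The critical path is still V→E→Y; finish is now 18 days.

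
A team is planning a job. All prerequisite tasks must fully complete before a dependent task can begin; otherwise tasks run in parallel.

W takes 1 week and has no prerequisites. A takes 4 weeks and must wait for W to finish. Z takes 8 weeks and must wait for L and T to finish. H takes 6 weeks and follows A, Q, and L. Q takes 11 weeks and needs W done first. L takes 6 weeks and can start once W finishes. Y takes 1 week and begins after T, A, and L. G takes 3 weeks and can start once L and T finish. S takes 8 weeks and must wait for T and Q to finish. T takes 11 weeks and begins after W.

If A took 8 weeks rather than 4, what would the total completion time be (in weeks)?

20

The binding path is W→T→Z = 1+11+8 = 20; finish at 20 weeks.
A has 9 weeks of float (longest path through it is 11).
The critical path is still W→T→Z; finish is now 20 weeks.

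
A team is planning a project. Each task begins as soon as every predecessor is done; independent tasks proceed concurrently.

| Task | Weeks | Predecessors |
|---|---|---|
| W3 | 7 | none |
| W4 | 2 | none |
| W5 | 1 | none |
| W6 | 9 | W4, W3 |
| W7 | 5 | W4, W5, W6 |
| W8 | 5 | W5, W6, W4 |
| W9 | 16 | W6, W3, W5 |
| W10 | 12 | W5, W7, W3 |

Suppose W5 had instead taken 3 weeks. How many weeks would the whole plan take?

33

The binding path is W3→W6→W7→W10 = 7+9+5+12 = 33; finish at 33 weeks.
W5 has 15 weeks of float (longest path through it is 18).
That remains the longest chain; total 33 weeks.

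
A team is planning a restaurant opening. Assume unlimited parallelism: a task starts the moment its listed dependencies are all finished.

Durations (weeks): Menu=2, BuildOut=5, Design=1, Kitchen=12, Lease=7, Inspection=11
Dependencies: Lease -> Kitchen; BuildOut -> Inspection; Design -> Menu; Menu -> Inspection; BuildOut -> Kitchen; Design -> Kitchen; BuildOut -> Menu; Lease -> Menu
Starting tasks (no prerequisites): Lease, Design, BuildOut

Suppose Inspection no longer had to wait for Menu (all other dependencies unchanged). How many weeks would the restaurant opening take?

19

Before: longest chain Lease→Menu→Inspection = 7+2+11 = 20, finish 20.
Without Menu→Inspection, Inspection's earliest start moves from 9 to 5.
The longest chain is now Lease→Kitchen = 7+12 = 19, so the restaurant opening takes 19 weeks.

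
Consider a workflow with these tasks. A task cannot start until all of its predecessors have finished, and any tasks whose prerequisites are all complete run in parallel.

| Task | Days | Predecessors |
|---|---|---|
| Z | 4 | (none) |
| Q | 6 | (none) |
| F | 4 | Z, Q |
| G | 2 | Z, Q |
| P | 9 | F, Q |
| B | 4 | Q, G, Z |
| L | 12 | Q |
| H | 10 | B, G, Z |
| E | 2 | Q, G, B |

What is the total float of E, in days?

Critical path: Q→G→B→H = 6+2+4+10 = 22, so the finish is 22 days.
Longest path through E: 14 days (earliest finish 14, latest finish 22).
Float = 22 − 14 = 8.

8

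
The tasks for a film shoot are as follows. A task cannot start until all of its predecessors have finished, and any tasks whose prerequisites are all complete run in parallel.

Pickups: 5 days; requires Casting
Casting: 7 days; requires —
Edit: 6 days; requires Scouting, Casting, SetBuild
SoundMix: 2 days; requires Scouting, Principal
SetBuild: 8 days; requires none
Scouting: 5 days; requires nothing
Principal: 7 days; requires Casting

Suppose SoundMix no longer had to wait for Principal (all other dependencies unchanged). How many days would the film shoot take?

14

Before: longest chain Casting→Principal→SoundMix = 7+7+2 = 16, finish 16.
Without Principal→SoundMix, SoundMix's earliest start moves from 14 to 5.
After: Casting→Principal = 7+7 = 14 → 14 days.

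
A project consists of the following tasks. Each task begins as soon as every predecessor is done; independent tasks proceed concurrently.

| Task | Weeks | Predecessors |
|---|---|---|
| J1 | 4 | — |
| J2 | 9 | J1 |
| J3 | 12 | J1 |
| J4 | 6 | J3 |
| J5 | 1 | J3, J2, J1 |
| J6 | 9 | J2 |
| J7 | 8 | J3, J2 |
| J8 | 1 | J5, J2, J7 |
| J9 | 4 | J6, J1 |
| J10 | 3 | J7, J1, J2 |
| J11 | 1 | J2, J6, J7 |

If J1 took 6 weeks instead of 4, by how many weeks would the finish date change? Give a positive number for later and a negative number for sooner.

Critical path before the change: J1→J3→J7→J10 = 4+12+8+3 = 27 giving 27 weeks.
Since J1 is critical, the +2 change carries straight to that chain (now 29 weeks).
No other chain overtakes it, so the finish is 29 weeks.
Change in finish: 29 − 27 = +2 weeks.

2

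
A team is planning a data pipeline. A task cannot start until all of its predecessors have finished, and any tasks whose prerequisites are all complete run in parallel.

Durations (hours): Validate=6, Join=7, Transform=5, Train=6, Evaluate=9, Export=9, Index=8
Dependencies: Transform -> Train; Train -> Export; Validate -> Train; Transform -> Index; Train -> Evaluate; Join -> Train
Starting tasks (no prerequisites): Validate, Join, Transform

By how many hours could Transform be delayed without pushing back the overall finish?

2

The longest chain is Join→Train→Evaluate = 7+6+9 = 22; overall finish 22 hours.
Longest path through Transform: 20 hours (earliest finish 5, latest finish 7).
Slack of Transform = 2 − 0 = 2 hours.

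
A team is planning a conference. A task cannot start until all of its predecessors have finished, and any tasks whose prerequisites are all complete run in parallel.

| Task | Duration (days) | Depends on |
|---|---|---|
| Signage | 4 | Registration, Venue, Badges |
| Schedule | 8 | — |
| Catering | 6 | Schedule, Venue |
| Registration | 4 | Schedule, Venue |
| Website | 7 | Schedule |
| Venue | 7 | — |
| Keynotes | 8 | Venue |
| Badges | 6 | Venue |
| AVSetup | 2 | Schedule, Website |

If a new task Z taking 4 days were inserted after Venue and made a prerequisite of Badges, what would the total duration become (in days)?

21

Originally the schedule takes 17 days.
With Z inserted, Badges now waits for max(Venue, Z).
New critical path: Venue→Z→Badges→Signage = 7+4+6+4 = 21 ⇒ 21 days.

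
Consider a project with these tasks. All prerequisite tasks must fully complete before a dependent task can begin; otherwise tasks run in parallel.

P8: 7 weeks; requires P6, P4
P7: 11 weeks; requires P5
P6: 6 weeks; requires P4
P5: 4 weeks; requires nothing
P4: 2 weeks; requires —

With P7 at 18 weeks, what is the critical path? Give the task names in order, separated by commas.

As given, the longest chain is P5→P7 = 4+11 = 15, so the finish is 15 weeks.
P7 is on the critical path; changing it to 18 makes that path 22 weeks.
That remains the longest chain; total 22 weeks.

P5, P7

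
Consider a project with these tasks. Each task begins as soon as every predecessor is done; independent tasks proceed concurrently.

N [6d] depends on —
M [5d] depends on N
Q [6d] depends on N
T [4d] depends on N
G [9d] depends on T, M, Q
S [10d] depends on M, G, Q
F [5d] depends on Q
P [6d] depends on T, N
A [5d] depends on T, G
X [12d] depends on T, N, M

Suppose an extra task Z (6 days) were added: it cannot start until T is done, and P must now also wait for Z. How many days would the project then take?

31

Originally the project takes 31 days.
With Z inserted, P now waits for max(T, N, Z).
New critical path: N→Q→G→S = 6+6+9+10 = 31 ⇒ 31 days.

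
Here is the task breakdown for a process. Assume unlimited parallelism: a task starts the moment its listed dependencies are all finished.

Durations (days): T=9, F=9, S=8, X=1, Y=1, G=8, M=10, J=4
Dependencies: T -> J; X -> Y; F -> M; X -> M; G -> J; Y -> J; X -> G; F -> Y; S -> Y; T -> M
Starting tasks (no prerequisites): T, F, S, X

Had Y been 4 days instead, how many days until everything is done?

Baseline: T→M = 9+10 = 19 → 19 days.
Y is off the critical path — its longest chain is 14 days, giving 5 of slack.
That remains the longest chain; total 19 days.

19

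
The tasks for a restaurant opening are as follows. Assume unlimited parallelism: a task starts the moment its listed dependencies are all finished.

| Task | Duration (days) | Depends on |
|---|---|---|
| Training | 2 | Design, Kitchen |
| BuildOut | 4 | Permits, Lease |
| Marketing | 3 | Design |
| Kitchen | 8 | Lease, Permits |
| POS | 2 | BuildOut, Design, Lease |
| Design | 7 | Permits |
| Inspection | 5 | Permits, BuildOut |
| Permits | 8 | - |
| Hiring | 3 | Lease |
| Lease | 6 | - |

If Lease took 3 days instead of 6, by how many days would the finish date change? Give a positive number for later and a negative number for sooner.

As given, the longest chain is Permits→Design→Marketing = 8+7+3 = 18, so the finish is 18 days.
Lease is off the critical path — its longest chain is 16 days, giving 2 of slack.
No other chain overtakes it, so the finish is 18 days.
Change in finish: 18 − 18 = +0 days.

0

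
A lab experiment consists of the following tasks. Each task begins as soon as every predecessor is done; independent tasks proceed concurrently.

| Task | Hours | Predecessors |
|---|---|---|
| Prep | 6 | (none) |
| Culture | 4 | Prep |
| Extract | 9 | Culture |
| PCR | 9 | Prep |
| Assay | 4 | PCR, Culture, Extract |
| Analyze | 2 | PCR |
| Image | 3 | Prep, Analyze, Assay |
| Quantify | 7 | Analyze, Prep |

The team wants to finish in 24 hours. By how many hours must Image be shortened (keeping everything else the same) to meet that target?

2

Current finish: 26 hours; target: 24.
Image is on every critical path, so each hour cut from Image cuts the finish by one (this holds down to a finish of 24).
Need 26 − 24 = 2 hours off Image → Image becomes 1 hour, finish becomes 24.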